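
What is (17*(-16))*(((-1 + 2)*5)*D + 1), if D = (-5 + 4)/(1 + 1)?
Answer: 408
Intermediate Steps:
D = -½ (D = -1/2 = -1*½ = -½ ≈ -0.50000)
(17*(-16))*(((-1 + 2)*5)*D + 1) = (17*(-16))*(((-1 + 2)*5)*(-½) + 1) = -272*((1*5)*(-½) + 1) = -272*(5*(-½) + 1) = -272*(-5/2 + 1) = -272*(-3/2) = 408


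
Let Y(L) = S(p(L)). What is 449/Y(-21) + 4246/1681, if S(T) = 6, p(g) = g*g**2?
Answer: 780245/10086 ≈ 77.359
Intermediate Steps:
p(g) = g**3
Y(L) = 6
449/Y(-21) + 4246/1681 = 449/6 + 4246/1681 = 780245/10086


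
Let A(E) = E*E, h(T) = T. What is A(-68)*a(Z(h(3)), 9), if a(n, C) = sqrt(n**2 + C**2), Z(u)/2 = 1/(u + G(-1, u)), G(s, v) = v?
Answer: 4624*sqrt(730)/3 ≈ 41645.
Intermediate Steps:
Z(u) = 1/u (Z(u) = 2/(u + u) = 2/((2*u)) = 2*(1/(2*u)) = 1/u)
a(n, C) = sqrt(C**2 + n**2)
A(E) = E**2
A(-68)*a(Z(h(3)), 9) = (-68)**2*sqrt(9**2 + (1/3)**2) = 4624*sqrt(81 + (1/3)**2) = 4624*sqrt(81 + 1/9) = 4624*sqrt(730/9) = 4624*(sqrt(730)/3) = 4624*sqrt(730)/3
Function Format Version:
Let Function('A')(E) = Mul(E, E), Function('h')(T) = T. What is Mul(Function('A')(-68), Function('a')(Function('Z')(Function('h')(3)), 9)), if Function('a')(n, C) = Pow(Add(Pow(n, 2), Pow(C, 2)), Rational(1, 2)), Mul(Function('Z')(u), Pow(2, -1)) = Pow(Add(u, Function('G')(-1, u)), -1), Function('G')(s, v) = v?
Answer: Mul(Rational(4624, 3), Pow(730, Rational(1, 2))) ≈ 41645.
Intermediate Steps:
Function('Z')(u) = Pow(u, -1) (Function('Z')(u) = Mul(2, Pow(Add(u, u), -1)) = Mul(2, Pow(Mul(2, u), -1)) = Mul(2, Mul(Rational(1, 2), Pow(u, -1))) = Pow(u, -1))
Function('a')(n, C) = Pow(Add(Pow(C, 2), Pow(n, 2)), Rational(1, 2))
Function('A')(E) = Pow(E, 2)
Mul(Function('A')(-68), Function('a')(Function('Z')(Function('h')(3)), 9)) = Mul(Pow(-68, 2), Pow(Add(Pow(9, 2), Pow(Pow(3, -1), 2)), Rational(1, 2))) = Mul(4624, Pow(Add(81, Pow(Rational(1, 3), 2)), Rational(1, 2))) = Mul(4624, Pow(Add(81, Rational(1, 9)), Rational(1, 2))) = Mul(4624, Pow(Rational(730, 9), Rational(1, 2))) = Mul(4624, Mul(Rational(1, 3), Pow(730, Rational(1, 2)))) = Mul(Rational(4624, 3), Pow(730, Rational(1, 2)))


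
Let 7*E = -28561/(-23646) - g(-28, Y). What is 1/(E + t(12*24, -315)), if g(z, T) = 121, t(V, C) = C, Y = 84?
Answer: -165522/54972035 ≈ -0.0030110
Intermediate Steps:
E = -2832605/165522 (E = (-28561/(-23646) - 1*121)/7 = (-28561*(-1/23646) - 121)/7 = (28561/23646 - 121)/7 = (⅐)*(-2832605/23646) = -2832605/165522 ≈ -17.113)
1/(E + t(12*24, -315)) = 1/(-2832605/165522 - 315) = 1/(-54972035/165522) = -165522/54972035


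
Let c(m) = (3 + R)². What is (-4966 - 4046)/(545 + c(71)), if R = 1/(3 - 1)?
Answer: -12016/743 ≈ -16.172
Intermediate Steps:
R = ½ (R = 1/2 = ½ ≈ 0.50000)
c(m) = 49/4 (c(m) = (3 + ½)² = (7/2)² = 49/4)
(-4966 - 4046)/(545 + c(71)) = (-4966 - 4046)/(545 + 49/4) = -9012/2229/4 = -9012*4/2229 = -12016/743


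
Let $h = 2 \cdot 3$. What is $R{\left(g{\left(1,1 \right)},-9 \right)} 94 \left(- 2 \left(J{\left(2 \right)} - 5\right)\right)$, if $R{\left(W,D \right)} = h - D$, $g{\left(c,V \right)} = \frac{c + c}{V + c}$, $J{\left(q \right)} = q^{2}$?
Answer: $2820$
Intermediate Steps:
$h = 6$
$g{\left(c,V \right)} = \frac{2 c}{V + c}$
$R{\left(W,D \right)} = 6 - D$
$R{\left(g{\left(1,1 \right)},-9 \right)} 94 \left(- 2 \left(J{\left(2 \right)} - 5\right)\right) = \left(6 - -9\right) 94 \left(- 2 \left(2^{2} - 5\right)\right) = \left(6 + 9\right) 94 \left(- 2 \left(4 - 5\right)\right) = 15 \cdot 94 \left(\left(-2\right) \left(-1\right)\right) = 1410 \cdot 2 = 2820$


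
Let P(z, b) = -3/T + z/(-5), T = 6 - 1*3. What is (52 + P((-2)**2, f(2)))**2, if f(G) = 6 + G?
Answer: 63001/25 ≈ 2520.0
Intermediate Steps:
T = 3 (T = 6 - 3 = 3)
P(z, b) = -1 - z/5 (P(z, b) = -3/3 + z/(-5) = -3*1/3 + z*(-1/5) = -1 - z/5)
(52 + P((-2)**2, f(2)))**2 = (52 + (-1 - 1/5*(-2)**2))**2 = (52 + (-1 - 1/5*4))**2 = (52 + (-1 - 4/5))**2 = (52 - 9/5)**2 = (251/5)**2 = 63001/25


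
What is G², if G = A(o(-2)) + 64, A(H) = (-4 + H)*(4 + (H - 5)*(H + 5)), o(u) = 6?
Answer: 8836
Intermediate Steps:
A(H) = (-4 + H)*(4 + (-5 + H)*(5 + H))
G = 94 (G = (84 + 6³ - 21*6 - 4*6²) + 64 = (84 + 216 - 126 - 4*36) + 64 = (84 + 216 - 126 - 144) + 64 = 30 + 64 = 94)
G² = 94² = 8836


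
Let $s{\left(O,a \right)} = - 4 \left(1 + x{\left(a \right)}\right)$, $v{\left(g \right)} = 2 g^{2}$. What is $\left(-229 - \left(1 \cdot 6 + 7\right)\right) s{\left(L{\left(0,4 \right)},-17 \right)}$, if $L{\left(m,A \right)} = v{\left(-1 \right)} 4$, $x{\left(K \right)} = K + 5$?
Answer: $-10648$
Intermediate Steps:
$x{\left(K \right)} = 5 + K$
$L{\left(m,A \right)} = 8$ ($L{\left(m,A \right)} = 2 \left(-1\right)^{2} \cdot 4 = 2 \cdot 1 \cdot 4 = 2 \cdot 4 = 8$)
$s{\left(O,a \right)} = -24 - 4 a$ ($s{\left(O,a \right)} = - 4 \left(1 + \left(5 + a\right)\right) = - 4 \left(6 + a\right) = -24 - 4 a$)
$\left(-229 - \left(1 \cdot 6 + 7\right)\right) s{\left(L{\left(0,4 \right)},-17 \right)} = \left(-229 - \left(1 \cdot 6 + 7\right)\right) \left(-24 - -68\right) = \left(-229 - \left(6 + 7\right)\right) \left(-24 + 68\right) = \left(-229 - 13\right) 44 = \left(-242\right) 44 = -10648$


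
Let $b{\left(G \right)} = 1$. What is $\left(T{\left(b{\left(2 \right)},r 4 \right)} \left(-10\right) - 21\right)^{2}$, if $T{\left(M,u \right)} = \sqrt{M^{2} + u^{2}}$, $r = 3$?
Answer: $14941 + 420 \sqrt{145} \approx 19998.0$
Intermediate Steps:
$\left(T{\left(b{\left(2 \right)},r 4 \right)} \left(-10\right) - 21\right)^{2} = \left(\sqrt{1^{2} + \left(3 \cdot 4\right)^{2}} \left(-10\right) - 21\right)^{2} = \left(\sqrt{1 + 12^{2}} \left(-10\right) - 21\right)^{2} = \left(\sqrt{1 + 144} \left(-10\right) - 21\right)^{2} = \left(\sqrt{145} \left(-10\right) - 21\right)^{2} = \left(- 10 \sqrt{145} - 21\right)^{2} = \left(-21 - 10 \sqrt{145}\right)^{2}$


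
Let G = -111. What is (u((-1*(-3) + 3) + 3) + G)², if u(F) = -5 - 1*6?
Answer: 14884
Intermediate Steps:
u(F) = -11 (u(F) = -5 - 6 = -11)
(u((-1*(-3) + 3) + 3) + G)² = (-11 - 111)² = (-122)² = 14884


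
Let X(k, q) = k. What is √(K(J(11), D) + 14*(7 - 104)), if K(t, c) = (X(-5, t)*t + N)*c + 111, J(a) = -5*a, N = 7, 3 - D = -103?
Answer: √28645 ≈ 169.25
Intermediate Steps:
D = 106 (D = 3 - 1*(-103) = 3 + 103 = 106)
K(t, c) = 111 + c*(7 - 5*t) (K(t, c) = (-5*t + 7)*c + 111 = (7 - 5*t)*c + 111 = c*(7 - 5*t) + 111 = 111 + c*(7 - 5*t))
√(K(J(11), D) + 14*(7 - 104)) = √((111 + 7*106 - 5*106*(-5*11)) + 14*(7 - 104)) = √((111 + 742 - 5*106*(-55)) + 14*(-97)) = √((111 + 742 + 29150) - 1358) = √(30003 - 1358) = √28645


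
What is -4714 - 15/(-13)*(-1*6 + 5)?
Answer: -61297/13 ≈ -4715.2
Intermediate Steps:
-4714 - 15/(-13)*(-1*6 + 5) = -4714 - 15*(-1/13)*(-6 + 5) = -4714 - (-15)*(-1)/13 = -4714 - 1*15/13 = -4714 - 15/13 = -61297/13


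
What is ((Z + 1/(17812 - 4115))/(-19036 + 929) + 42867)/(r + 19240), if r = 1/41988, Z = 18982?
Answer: 446385024114269544/200355936092972059 ≈ 2.2280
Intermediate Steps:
r = 1/41988 ≈ 2.3816e-5
((Z + 1/(17812 - 4115))/(-19036 + 929) + 42867)/(r + 19240) = ((18982 + 1/(17812 - 4115))/(-19036 + 929) + 42867)/(1/41988 + 19240) = ((18982 + 1/13697)/(-18107) + 42867)/(807849121/41988) = ((18982 + 1/13697)*(-1/18107) + 42867)*(41988/807849121) = ((259996455/13697)*(-1/18107) + 42867)*(41988/807849121) = (-259996455/248011579 + 42867)*(41988/807849121) = (10631252360538/248011579)*(41988/807849121) = 446385024114269544/200355936092972059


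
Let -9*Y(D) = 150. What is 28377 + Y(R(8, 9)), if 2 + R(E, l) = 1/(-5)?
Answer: 85081/3 ≈ 28360.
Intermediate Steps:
R(E, l) = -11/5 (R(E, l) = -2 + 1/(-5) = -2 - 1/5 = -11/5)
Y(D) = -50/3 (Y(D) = -1/9*150 = -50/3)
28377 + Y(R(8, 9)) = 28377 - 50/3 = 85081/3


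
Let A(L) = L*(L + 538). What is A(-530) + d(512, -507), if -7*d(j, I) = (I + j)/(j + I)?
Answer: -29681/7 ≈ -4240.1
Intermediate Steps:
d(j, I) = -⅐ (d(j, I) = -(I + j)/(7*(j + I)) = -(I + j)/(7*(I + j)) = -⅐*1 = -⅐)
A(L) = L*(538 + L)
A(-530) + d(512, -507) = -530*(538 - 530) - ⅐ = -530*8 - ⅐ = -4240 - ⅐ = -29681/7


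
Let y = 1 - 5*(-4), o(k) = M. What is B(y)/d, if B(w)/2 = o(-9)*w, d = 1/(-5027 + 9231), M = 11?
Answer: 1942248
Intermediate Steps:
o(k) = 11
d = 1/4204 ≈ 0.00023787
y = 21 (y = 1 + 20 = 21)
B(w) = 22*w (B(w) = 2*(11*w) = 22*w)
B(y)/d = (22*21)/(1/4204) = 462*4204 = 1942248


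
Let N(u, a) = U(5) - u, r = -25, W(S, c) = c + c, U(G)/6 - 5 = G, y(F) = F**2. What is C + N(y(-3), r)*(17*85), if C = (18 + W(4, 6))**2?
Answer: 74595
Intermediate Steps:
U(G) = 30 + 6*G
W(S, c) = 2*c
N(u, a) = 60 - u (N(u, a) = (30 + 6*5) - u = (30 + 30) - u = 60 - u)
C = 900 (C = (18 + 2*6)**2 = (18 + 12)**2 = 30**2 = 900)
C + N(y(-3), r)*(17*85) = 900 + (60 - 1*(-3)**2)*(17*85) = 900 + (60 - 1*9)*1445 = 900 + (60 - 9)*1445 = 900 + 51*1445 = 900 + 73695 = 74595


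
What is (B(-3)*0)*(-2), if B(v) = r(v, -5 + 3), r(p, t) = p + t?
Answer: 0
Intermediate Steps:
B(v) = -2 + v (B(v) = v + (-5 + 3) = v - 2 = -2 + v)
(B(-3)*0)*(-2) = ((-2 - 3)*0)*(-2) = -5*0*(-2) = 0*(-2) = 0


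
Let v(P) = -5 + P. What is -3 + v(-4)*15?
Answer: -138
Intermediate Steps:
-3 + v(-4)*15 = -3 + (-5 - 4)*15 = -3 - 9*15 = -3 - 135 = -138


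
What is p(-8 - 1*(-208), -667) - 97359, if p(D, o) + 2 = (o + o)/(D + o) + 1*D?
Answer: -45372853/467 ≈ -97158.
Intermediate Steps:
p(D, o) = -2 + D + 2*o/(D + o) (p(D, o) = -2 + ((o + o)/(D + o) + 1*D) = -2 + ((2*o)/(D + o) + D) = -2 + (2*o/(D + o) + D) = -2 + (D + 2*o/(D + o)) = -2 + D + 2*o/(D + o))
p(-8 - 1*(-208), -667) - 97359 = (-8 - 1*(-208))*(-2 + (-8 - 1*(-208)) - 667)/((-8 - 1*(-208)) - 667) - 97359 = (-8 + 208)*(-2 + (-8 + 208) - 667)/((-8 + 208) - 667) - 97359 = 200*(-2 + 200 - 667)/(200 - 667) - 97359 = 200*(-469)/(-467) - 97359 = 200*(-1/467)*(-469) - 97359 = 93800/467 - 97359 = -45372853/467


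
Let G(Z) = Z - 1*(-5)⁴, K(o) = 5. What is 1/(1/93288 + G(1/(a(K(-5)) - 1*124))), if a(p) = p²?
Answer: -3078504/1924096063 ≈ -0.0016000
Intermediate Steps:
G(Z) = -625 + Z (G(Z) = Z - 1*625 = Z - 625 = -625 + Z)
1/(1/93288 + G(1/(a(K(-5)) - 1*124))) = 1/(1/93288 + (-625 + 1/(5² - 1*124))) = 1/(1/93288 + (-625 + 1/(25 - 124))) = 1/(1/93288 + (-625 + 1/(-99))) = 1/(1/93288 + (-625 - 1/99)) = 1/(1/93288 - 61876/99) = 1/(-1924096063/3078504) = -3078504/1924096063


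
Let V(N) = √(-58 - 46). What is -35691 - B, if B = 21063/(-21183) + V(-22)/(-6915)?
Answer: -252007130/7061 + 2*I*√26/6915 ≈ -35690.0 + 0.0014748*I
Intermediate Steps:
V(N) = 2*I*√26 (V(N) = √(-104) = 2*I*√26)
B = -7021/7061 - 2*I*√26/6915 (B = 21063/(-21183) + (2*I*√26)/(-6915) = 21063*(-1/21183) + (2*I*√26)*(-1/6915) = -7021/7061 - 2*I*√26/6915 ≈ -0.99434 - 0.0014748*I)
-35691 - B = -35691 - (-7021/7061 - 2*I*√26/6915) = -35691 + (7021/7061 + 2*I*√26/6915) = -252007130/7061 + 2*I*√26/6915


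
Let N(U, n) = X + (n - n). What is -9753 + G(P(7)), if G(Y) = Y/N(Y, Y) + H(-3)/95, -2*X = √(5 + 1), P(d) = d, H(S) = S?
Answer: -926538/95 - 7*√6/3 ≈ -9758.8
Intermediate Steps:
X = -√6/2 (X = -√(5 + 1)/2 = -√6/2 ≈ -1.2247)
N(U, n) = -√6/2 (N(U, n) = -√6/2 + (n - n) = -√6/2 + 0 = -√6/2)
G(Y) = -3/95 - Y*√6/3 (G(Y) = Y/((-√6/2)) - 3/95 = Y*(-√6/3) - 3*1/95 = -Y*√6/3 - 3/95 = -3/95 - Y*√6/3)
-9753 + G(P(7)) = -9753 + (-3/95 - ⅓*7*√6) = -9753 + (-3/95 - 7*√6/3) = -926538/95 - 7*√6/3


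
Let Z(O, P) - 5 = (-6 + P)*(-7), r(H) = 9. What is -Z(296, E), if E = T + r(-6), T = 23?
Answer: 177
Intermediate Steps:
E = 32 (E = 23 + 9 = 32)
Z(O, P) = 47 - 7*P (Z(O, P) = 5 + (-6 + P)*(-7) = 5 + (42 - 7*P) = 47 - 7*P)
-Z(296, E) = -(47 - 7*32) = -(47 - 224) = -1*(-177) = 177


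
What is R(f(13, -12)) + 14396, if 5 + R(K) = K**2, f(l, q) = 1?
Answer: 14392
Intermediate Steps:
R(K) = -5 + K**2
R(f(13, -12)) + 14396 = (-5 + 1**2) + 14396 = (-5 + 1) + 14396 = -4 + 14396 = 14392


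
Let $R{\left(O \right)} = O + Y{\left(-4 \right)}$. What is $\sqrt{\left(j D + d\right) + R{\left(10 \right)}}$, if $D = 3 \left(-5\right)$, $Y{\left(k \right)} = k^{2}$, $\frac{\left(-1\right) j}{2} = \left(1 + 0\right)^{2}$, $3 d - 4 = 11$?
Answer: $\sqrt{61} \approx 7.8102$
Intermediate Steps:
$d = 5$ ($d = \frac{4}{3} + \frac{1}{3} \cdot 11 = \frac{4}{3} + \frac{11}{3} = 5$)
$j = -2$ ($j = - 2 \left(1 + 0\right)^{2} = - 2 \cdot 1^{2} = \left(-2\right) 1 = -2$)
$D = -15$
$R{\left(O \right)} = 16 + O$ ($R{\left(O \right)} = O + \left(-4\right)^{2} = O + 16 = 16 + O$)
$\sqrt{\left(j D + d\right) + R{\left(10 \right)}} = \sqrt{\left(\left(-2\right) \left(-15\right) + 5\right) + \left(16 + 10\right)} = \sqrt{\left(30 + 5\right) + 26} = \sqrt{35 + 26} = \sqrt{61}$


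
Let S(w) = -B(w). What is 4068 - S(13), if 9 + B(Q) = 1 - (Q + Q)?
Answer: 4034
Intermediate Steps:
B(Q) = -8 - 2*Q (B(Q) = -9 + (1 - (Q + Q)) = -9 + (1 - 2*Q) = -8 - 2*Q)
S(w) = 8 + 2*w (S(w) = -(-8 - 2*w) = 8 + 2*w)
4068 - S(13) = 4068 - (8 + 2*13) = 4068 - (8 + 26) = 4068 - 1*34 = 4068 - 34 = 4034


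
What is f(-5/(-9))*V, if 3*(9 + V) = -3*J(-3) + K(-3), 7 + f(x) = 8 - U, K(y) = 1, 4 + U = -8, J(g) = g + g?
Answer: -104/3 ≈ -34.667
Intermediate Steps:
J(g) = 2*g
U = -12 (U = -4 - 8 = -12)
f(x) = 13 (f(x) = -7 + (8 - 1*(-12)) = -7 + (8 + 12) = -7 + 20 = 13)
V = -8/3 (V = -9 + (-6*(-3) + 1)/3 = -9 + (-3*(-6) + 1)/3 = -9 + (18 + 1)/3 = -9 + (⅓)*19 = -9 + 19/3 = -8/3 ≈ -2.6667)
f(-5/(-9))*V = 13*(-8/3) = -104/3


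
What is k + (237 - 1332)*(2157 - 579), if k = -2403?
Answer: -1730313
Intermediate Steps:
k + (237 - 1332)*(2157 - 579) = -2403 + (237 - 1332)*(2157 - 579) = -2403 - 1095*1578 = -2403 - 1727910 = -1730313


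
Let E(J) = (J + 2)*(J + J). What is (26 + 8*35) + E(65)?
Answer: 9016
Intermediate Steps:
E(J) = 2*J*(2 + J) (E(J) = (2 + J)*(2*J) = 2*J*(2 + J))
(26 + 8*35) + E(65) = (26 + 8*35) + 2*65*(2 + 65) = (26 + 280) + 2*65*67 = 306 + 8710 = 9016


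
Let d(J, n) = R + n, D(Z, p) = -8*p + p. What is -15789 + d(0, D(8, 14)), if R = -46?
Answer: -15933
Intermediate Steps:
D(Z, p) = -7*p
d(J, n) = -46 + n
-15789 + d(0, D(8, 14)) = -15789 + (-46 - 7*14) = -15789 + (-46 - 98) = -15789 - 144 = -15933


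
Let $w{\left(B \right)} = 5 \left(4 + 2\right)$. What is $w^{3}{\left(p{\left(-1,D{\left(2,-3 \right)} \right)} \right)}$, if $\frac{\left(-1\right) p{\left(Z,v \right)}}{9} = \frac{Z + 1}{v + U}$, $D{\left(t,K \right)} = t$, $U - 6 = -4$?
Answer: $27000$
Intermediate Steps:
$U = 2$ ($U = 6 - 4 = 2$)
$p{\left(Z,v \right)} = - \frac{9 \left(1 + Z\right)}{2 + v}$ ($p{\left(Z,v \right)} = - 9 \frac{Z + 1}{v + 2} = - 9 \frac{1 + Z}{2 + v} = - \frac{9 \left(1 + Z\right)}{2 + v}$)
$w{\left(B \right)} = 30$ ($w{\left(B \right)} = 5 \cdot 6 = 30$)
$w^{3}{\left(p{\left(-1,D{\left(2,-3 \right)} \right)} \right)} = 30^{3} = 27000$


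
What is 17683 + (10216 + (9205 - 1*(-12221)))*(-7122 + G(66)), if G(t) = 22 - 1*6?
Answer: -224830369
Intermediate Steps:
G(t) = 16 (G(t) = 22 - 6 = 16)
17683 + (10216 + (9205 - 1*(-12221)))*(-7122 + G(66)) = 17683 + (10216 + (9205 - 1*(-12221)))*(-7122 + 16) = 17683 + (10216 + (9205 + 12221))*(-7106) = 17683 + (10216 + 21426)*(-7106) = 17683 + 31642*(-7106) = 17683 - 224848052 = -224830369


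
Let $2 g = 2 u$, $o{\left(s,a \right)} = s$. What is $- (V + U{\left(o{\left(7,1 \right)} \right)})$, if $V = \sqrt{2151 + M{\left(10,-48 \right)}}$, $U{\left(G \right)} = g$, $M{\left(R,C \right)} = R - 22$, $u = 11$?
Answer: $-11 - \sqrt{2139} \approx -57.249$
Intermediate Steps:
$M{\left(R,C \right)} = -22 + R$
$g = 11$ ($g = \frac{2 \cdot 11}{2} = \frac{1}{2} \cdot 22 = 11$)
$U{\left(G \right)} = 11$
$V = \sqrt{2139}$ ($V = \sqrt{2151 + \left(-22 + 10\right)} = \sqrt{2151 - 12} = \sqrt{2139} \approx 46.249$)
$- (V + U{\left(o{\left(7,1 \right)} \right)}) = - (\sqrt{2139} + 11) = - (11 + \sqrt{2139}) = -11 - \sqrt{2139}$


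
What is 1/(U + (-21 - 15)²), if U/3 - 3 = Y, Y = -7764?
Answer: -1/21987 ≈ -4.5481e-5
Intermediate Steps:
U = -23283 (U = 9 + 3*(-7764) = 9 - 23292 = -23283)
1/(U + (-21 - 15)²) = 1/(-23283 + (-21 - 15)²) = 1/(-23283 + (-36)²) = 1/(-23283 + 1296) = 1/(-21987) = -1/21987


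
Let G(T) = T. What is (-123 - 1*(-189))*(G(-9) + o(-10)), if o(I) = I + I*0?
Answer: -1254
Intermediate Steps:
o(I) = I (o(I) = I + 0 = I)
(-123 - 1*(-189))*(G(-9) + o(-10)) = (-123 - 1*(-189))*(-9 - 10) = (-123 + 189)*(-19) = 66*(-19) = -1254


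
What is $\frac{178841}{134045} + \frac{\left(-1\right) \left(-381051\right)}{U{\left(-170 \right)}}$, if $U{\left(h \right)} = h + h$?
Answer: $- \frac{600202063}{536180} \approx -1119.4$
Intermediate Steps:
$U{\left(h \right)} = 2 h$
$\frac{178841}{134045} + \frac{\left(-1\right) \left(-381051\right)}{U{\left(-170 \right)}} = \frac{178841}{134045} + \frac{\left(-1\right) \left(-381051\right)}{2 \left(-170\right)} = 178841 \cdot \frac{1}{134045} + \frac{381051}{-340} = \frac{178841}{134045} + 381051 \left(- \frac{1}{340}\right) = \frac{178841}{134045} - \frac{381051}{340} = - \frac{600202063}{536180}$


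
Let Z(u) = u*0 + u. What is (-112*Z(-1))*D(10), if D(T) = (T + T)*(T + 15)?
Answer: 56000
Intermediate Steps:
Z(u) = u (Z(u) = 0 + u = u)
D(T) = 2*T*(15 + T) (D(T) = (2*T)*(15 + T) = 2*T*(15 + T))
(-112*Z(-1))*D(10) = (-112*(-1))*(2*10*(15 + 10)) = 112*(2*10*25) = 112*500 = 56000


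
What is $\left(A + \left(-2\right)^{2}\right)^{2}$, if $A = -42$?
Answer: $1444$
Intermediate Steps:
$\left(A + \left(-2\right)^{2}\right)^{2} = \left(-42 + \left(-2\right)^{2}\right)^{2} = \left(-42 + 4\right)^{2} = \left(-38\right)^{2} = 1444$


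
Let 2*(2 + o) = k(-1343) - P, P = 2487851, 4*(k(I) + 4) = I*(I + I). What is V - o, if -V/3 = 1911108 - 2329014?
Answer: 8186941/4 ≈ 2.0467e+6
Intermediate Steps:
k(I) = -4 + I**2/2 (k(I) = -4 + (I*(I + I))/4 = -4 + (I*(2*I))/4 = -4 + (2*I**2)/4 = -4 + I**2/2)
V = 1253718 (V = -3*(1911108 - 2329014) = -3*(-417906) = 1253718)
o = -3172069/4 (o = -2 + ((-4 + (1/2)*(-1343)**2) - 1*2487851)/2 = -2 + ((-4 + (1/2)*1803649) - 2487851)/2 = -2 + ((-4 + 1803649/2) - 2487851)/2 = -2 + (1803641/2 - 2487851)/2 = -2 + (1/2)*(-3172061/2) = -2 - 3172061/4 = -3172069/4 ≈ -7.9302e+5)
V - o = 1253718 - 1*(-3172069/4) = 1253718 + 3172069/4 = 8186941/4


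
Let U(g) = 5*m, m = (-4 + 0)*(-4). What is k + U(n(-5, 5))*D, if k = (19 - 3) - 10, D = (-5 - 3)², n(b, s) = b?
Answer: 5126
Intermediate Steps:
m = 16 (m = -4*(-4) = 16)
D = 64 (D = (-8)² = 64)
k = 6 (k = 16 - 10 = 6)
U(g) = 80 (U(g) = 5*16 = 80)
k + U(n(-5, 5))*D = 6 + 80*64 = 6 + 5120 = 5126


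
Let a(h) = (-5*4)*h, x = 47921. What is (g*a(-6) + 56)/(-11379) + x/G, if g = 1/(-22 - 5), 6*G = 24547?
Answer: 29434435378/2513882817 ≈ 11.709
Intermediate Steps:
G = 24547/6 (G = (1/6)*24547 = 24547/6 ≈ 4091.2)
g = -1/27 (g = 1/(-27) = -1/27 ≈ -0.037037)
a(h) = -20*h
(g*a(-6) + 56)/(-11379) + x/G = (-(-20)*(-6)/27 + 56)/(-11379) + 47921/(24547/6) = (-1/27*120 + 56)*(-1/11379) + 47921*(6/24547) = (-40/9 + 56)*(-1/11379) + 287526/24547 = (464/9)*(-1/11379) + 287526/24547 = -464/102411 + 287526/24547 = 29434435378/2513882817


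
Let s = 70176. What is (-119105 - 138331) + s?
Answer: -187260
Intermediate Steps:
(-119105 - 138331) + s = (-119105 - 138331) + 70176 = -257436 + 70176 = -187260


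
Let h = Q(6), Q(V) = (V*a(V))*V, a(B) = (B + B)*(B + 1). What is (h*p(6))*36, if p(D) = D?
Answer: 653184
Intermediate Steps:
a(B) = 2*B*(1 + B) (a(B) = (2*B)*(1 + B) = 2*B*(1 + B))
Q(V) = 2*V**3*(1 + V) (Q(V) = (V*(2*V*(1 + V)))*V = (2*V**2*(1 + V))*V = 2*V**3*(1 + V))
h = 3024 (h = 2*6**3*(1 + 6) = 2*216*7 = 3024)
(h*p(6))*36 = (3024*6)*36 = 18144*36 = 653184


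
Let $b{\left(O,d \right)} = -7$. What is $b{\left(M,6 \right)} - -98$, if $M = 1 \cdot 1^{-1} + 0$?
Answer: $91$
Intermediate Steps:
$M = 1$ ($M = 1 \cdot 1 + 0 = 1 + 0 = 1$)
$b{\left(M,6 \right)} - -98 = -7 - -98 = -7 + 98 = 91$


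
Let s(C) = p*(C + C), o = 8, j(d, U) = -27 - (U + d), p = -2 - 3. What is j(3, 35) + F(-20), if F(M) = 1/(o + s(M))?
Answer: -13519/208 ≈ -64.995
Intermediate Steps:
p = -5
j(d, U) = -27 - U - d (j(d, U) = -27 + (-U - d) = -27 - U - d)
s(C) = -10*C (s(C) = -5*(C + C) = -10*C)
F(M) = 1/(8 - 10*M)
j(3, 35) + F(-20) = (-27 - 1*35 - 1*3) + 1/(2*(4 - 5*(-20))) = (-27 - 35 - 3) + 1/(2*(4 + 100)) = -65 + (½)/104 = -65 + (½)*(1/104) = -65 + 1/208 = -13519/208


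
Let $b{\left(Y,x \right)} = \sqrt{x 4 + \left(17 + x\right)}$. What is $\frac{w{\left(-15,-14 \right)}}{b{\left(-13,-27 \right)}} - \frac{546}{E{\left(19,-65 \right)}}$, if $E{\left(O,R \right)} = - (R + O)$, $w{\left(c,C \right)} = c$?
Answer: $- \frac{273}{23} + \frac{15 i \sqrt{118}}{118} \approx -11.87 + 1.3809 i$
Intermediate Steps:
$b{\left(Y,x \right)} = \sqrt{17 + 5 x}$ ($b{\left(Y,x \right)} = \sqrt{4 x + \left(17 + x\right)} = \sqrt{17 + 5 x}$)
$E{\left(O,R \right)} = - O - R$ ($E{\left(O,R \right)} = - (O + R) = - O - R$)
$\frac{w{\left(-15,-14 \right)}}{b{\left(-13,-27 \right)}} - \frac{546}{E{\left(19,-65 \right)}} = - \frac{15}{\sqrt{17 + 5 \left(-27\right)}} - \frac{546}{\left(-1\right) 19 - -65} = - \frac{15}{\sqrt{17 - 135}} - \frac{546}{-19 + 65} = - \frac{15}{\sqrt{-118}} - \frac{546}{46} = - \frac{15}{i \sqrt{118}} - \frac{273}{23} = - 15 \left(- \frac{i \sqrt{118}}{118}\right) - \frac{273}{23} = \frac{15 i \sqrt{118}}{118} - \frac{273}{23} = - \frac{273}{23} + \frac{15 i \sqrt{118}}{118}$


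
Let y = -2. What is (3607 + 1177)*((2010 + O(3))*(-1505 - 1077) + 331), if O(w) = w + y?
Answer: -24838867664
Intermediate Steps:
O(w) = -2 + w (O(w) = w - 2 = -2 + w)
(3607 + 1177)*((2010 + O(3))*(-1505 - 1077) + 331) = (3607 + 1177)*((2010 + (-2 + 3))*(-1505 - 1077) + 331) = 4784*((2010 + 1)*(-2582) + 331) = 4784*(2011*(-2582) + 331) = 4784*(-5192402 + 331) = 4784*(-5192071) = -24838867664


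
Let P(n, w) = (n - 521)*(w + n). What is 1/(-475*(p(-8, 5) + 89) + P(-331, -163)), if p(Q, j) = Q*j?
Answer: 1/397613 ≈ 2.5150e-6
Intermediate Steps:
P(n, w) = (-521 + n)*(n + w)
1/(-475*(p(-8, 5) + 89) + P(-331, -163)) = 1/(-475*(-8*5 + 89) + ((-331)**2 - 521*(-331) - 521*(-163) - 331*(-163))) = 1/(-475*(-40 + 89) + (109561 + 172451 + 84923 + 53953)) = 1/(-475*49 + 420888) = 1/(-23275 + 420888) = 1/397613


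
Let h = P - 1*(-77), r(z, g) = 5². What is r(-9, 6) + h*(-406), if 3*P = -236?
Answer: 2105/3 ≈ 701.67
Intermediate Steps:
P = -236/3 (P = (⅓)*(-236) = -236/3 ≈ -78.667)
r(z, g) = 25
h = -5/3 (h = -236/3 - 1*(-77) = -236/3 + 77 = -5/3 ≈ -1.6667)
r(-9, 6) + h*(-406) = 25 - 5/3*(-406) = 25 + 2030/3 = 2105/3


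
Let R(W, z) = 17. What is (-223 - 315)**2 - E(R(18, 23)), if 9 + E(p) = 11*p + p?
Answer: 289249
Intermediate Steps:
E(p) = -9 + 12*p (E(p) = -9 + (11*p + p) = -9 + 12*p)
(-223 - 315)**2 - E(R(18, 23)) = (-223 - 315)**2 - (-9 + 12*17) = (-538)**2 - (-9 + 204) = 289444 - 1*195 = 289444 - 195 = 289249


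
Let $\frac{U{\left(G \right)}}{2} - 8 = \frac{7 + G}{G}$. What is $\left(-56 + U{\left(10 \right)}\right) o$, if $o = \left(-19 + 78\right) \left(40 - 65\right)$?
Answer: $53985$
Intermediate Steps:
$U{\left(G \right)} = 16 + \frac{2 \left(7 + G\right)}{G}$ ($U{\left(G \right)} = 16 + 2 \frac{7 + G}{G} = 16 + \frac{2 \left(7 + G\right)}{G}$)
$o = -1475$ ($o = 59 \left(-25\right) = -1475$)
$\left(-56 + U{\left(10 \right)}\right) o = \left(-56 + \left(18 + \frac{14}{10}\right)\right) \left(-1475\right) = \left(-56 + \left(18 + 14 \cdot \frac{1}{10}\right)\right) \left(-1475\right) = \left(-56 + \left(18 + \frac{7}{5}\right)\right) \left(-1475\right) = \left(-56 + \frac{97}{5}\right) \left(-1475\right) = \left(- \frac{183}{5}\right) \left(-1475\right) = 53985$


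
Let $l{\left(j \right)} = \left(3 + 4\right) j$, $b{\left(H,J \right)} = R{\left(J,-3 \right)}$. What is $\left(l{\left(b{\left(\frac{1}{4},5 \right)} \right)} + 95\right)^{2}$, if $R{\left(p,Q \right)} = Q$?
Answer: $5476$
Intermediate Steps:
$b{\left(H,J \right)} = -3$
$l{\left(j \right)} = 7 j$
$\left(l{\left(b{\left(\frac{1}{4},5 \right)} \right)} + 95\right)^{2} = \left(7 \left(-3\right) + 95\right)^{2} = \left(-21 + 95\right)^{2} = 74^{2} = 5476$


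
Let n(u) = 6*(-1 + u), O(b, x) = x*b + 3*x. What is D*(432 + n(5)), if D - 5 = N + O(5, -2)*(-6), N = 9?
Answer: 50160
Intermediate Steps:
O(b, x) = 3*x + b*x (O(b, x) = b*x + 3*x = 3*x + b*x)
n(u) = -6 + 6*u
D = 110 (D = 5 + (9 - 2*(3 + 5)*(-6)) = 5 + (9 - 2*8*(-6)) = 5 + (9 - 16*(-6)) = 5 + (9 + 96) = 5 + 105 = 110)
D*(432 + n(5)) = 110*(432 + (-6 + 6*5)) = 110*(432 + (-6 + 30)) = 110*(432 + 24) = 110*456 = 50160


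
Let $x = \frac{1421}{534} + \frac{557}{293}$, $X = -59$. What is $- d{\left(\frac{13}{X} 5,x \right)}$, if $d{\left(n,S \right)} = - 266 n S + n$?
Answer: $- \frac{6165638180}{4615629} \approx -1335.8$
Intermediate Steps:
$x = \frac{713791}{156462}$ ($x = 1421 \cdot \frac{1}{534} + 557 \cdot \frac{1}{293} = \frac{1421}{534} + \frac{557}{293} = \frac{713791}{156462} \approx 4.5621$)
$d{\left(n,S \right)} = n - 266 S n$ ($d{\left(n,S \right)} = - 266 S n + n = n - 266 S n$)
$- d{\left(\frac{13}{X} 5,x \right)} = - \frac{13}{-59} \cdot 5 \left(1 - \frac{94934203}{78231}\right) = - 13 \left(- \frac{1}{59}\right) 5 \left(1 - \frac{94934203}{78231}\right) = - \frac{\left(- \frac{13}{59}\right) 5 \left(-94855972\right)}{78231} = - \frac{\left(-65\right) \left(-94855972\right)}{59 \cdot 78231} = \left(-1\right) \frac{6165638180}{4615629} = - \frac{6165638180}{4615629}$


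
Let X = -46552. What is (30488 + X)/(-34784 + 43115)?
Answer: -16064/8331 ≈ -1.9282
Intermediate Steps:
(30488 + X)/(-34784 + 43115) = (30488 - 46552)/(-34784 + 43115) = -16064/8331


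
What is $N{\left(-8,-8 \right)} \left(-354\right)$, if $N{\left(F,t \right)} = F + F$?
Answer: $5664$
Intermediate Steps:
$N{\left(F,t \right)} = 2 F$
$N{\left(-8,-8 \right)} \left(-354\right) = 2 \left(-8\right) \left(-354\right) = \left(-16\right) \left(-354\right) = 5664$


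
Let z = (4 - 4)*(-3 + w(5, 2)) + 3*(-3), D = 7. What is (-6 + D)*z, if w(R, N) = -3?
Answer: -9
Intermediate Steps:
z = -9 (z = (4 - 4)*(-3 - 3) + 3*(-3) = 0*(-6) - 9 = 0 - 9 = -9)
(-6 + D)*z = (-6 + 7)*(-9) = 1*(-9) = -9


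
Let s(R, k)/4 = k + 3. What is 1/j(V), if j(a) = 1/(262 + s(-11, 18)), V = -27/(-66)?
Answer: 346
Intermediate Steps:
s(R, k) = 12 + 4*k (s(R, k) = 4*(k + 3) = 4*(3 + k) = 12 + 4*k)
V = 9/22 (V = -27*(-1/66) = 9/22 ≈ 0.40909)
j(a) = 1/346 (j(a) = 1/(262 + (12 + 4*18)) = 1/(262 + (12 + 72)) = 1/(262 + 84) = 1/346)
1/j(V) = 1/(1/346) = 346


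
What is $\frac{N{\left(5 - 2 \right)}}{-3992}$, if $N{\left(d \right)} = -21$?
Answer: $\frac{21}{3992} \approx 0.0052605$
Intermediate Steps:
$\frac{N{\left(5 - 2 \right)}}{-3992} = - \frac{21}{-3992} = \left(-21\right) \left(- \frac{1}{3992}\right) = \frac{21}{3992}$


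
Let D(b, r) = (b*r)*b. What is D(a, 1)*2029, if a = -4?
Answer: 32464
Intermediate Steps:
D(b, r) = r*b**2
D(a, 1)*2029 = (1*(-4)**2)*2029 = (1*16)*2029 = 16*2029 = 32464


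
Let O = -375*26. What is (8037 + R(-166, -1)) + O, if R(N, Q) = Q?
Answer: -1714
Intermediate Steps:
O = -9750
(8037 + R(-166, -1)) + O = (8037 - 1) - 9750 = 8036 - 9750 = -1714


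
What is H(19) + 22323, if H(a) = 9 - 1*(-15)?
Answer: 22347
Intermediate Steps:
H(a) = 24 (H(a) = 9 + 15 = 24)
H(19) + 22323 = 24 + 22323 = 22347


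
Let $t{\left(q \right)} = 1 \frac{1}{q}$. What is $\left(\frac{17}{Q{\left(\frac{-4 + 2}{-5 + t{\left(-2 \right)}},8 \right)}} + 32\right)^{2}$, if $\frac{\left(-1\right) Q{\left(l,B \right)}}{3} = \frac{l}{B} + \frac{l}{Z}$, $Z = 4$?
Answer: $\frac{7396}{81} \approx 91.309$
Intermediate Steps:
$t{\left(q \right)} = \frac{1}{q}$
$Q{\left(l,B \right)} = - \frac{3 l}{4} - \frac{3 l}{B}$ ($Q{\left(l,B \right)} = - 3 \left(\frac{l}{B} + \frac{l}{4}\right) = - 3 \left(\frac{l}{4} + \frac{l}{B}\right) = - \frac{3 l}{4} - \frac{3 l}{B}$)
$\left(\frac{17}{Q{\left(\frac{-4 + 2}{-5 + t{\left(-2 \right)}},8 \right)}} + 32\right)^{2} = \left(\frac{17}{\left(- \frac{3}{4}\right) \frac{-4 + 2}{-5 + \frac{1}{-2}} \cdot \frac{1}{8} \left(4 + 8\right)} + 32\right)^{2} = \left(\frac{17}{\left(- \frac{3}{4}\right) \left(- \frac{2}{-5 - \frac{1}{2}}\right) \frac{1}{8} \cdot 12} + 32\right)^{2} = \left(\frac{17}{\left(- \frac{3}{4}\right) \left(- \frac{2}{- \frac{11}{2}}\right) \frac{1}{8} \cdot 12} + 32\right)^{2} = \left(\frac{17}{\left(- \frac{3}{4}\right) \left(\left(-2\right) \left(- \frac{2}{11}\right)\right) \frac{1}{8} \cdot 12} + 32\right)^{2} = \left(\frac{17}{\left(- \frac{3}{4}\right) \frac{4}{11} \cdot \frac{1}{8} \cdot 12} + 32\right)^{2} = \left(\frac{17}{- \frac{9}{22}} + 32\right)^{2} = \left(17 \left(- \frac{22}{9}\right) + 32\right)^{2} = \left(- \frac{374}{9} + 32\right)^{2} = \left(- \frac{86}{9}\right)^{2} = \frac{7396}{81}$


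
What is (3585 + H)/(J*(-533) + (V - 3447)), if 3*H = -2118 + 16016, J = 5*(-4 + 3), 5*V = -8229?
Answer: -123265/36417 ≈ -3.3848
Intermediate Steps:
V = -8229/5 (V = (⅕)*(-8229) = -8229/5 ≈ -1645.8)
J = -5 (J = 5*(-1) = -5)
H = 13898/3 (H = (-2118 + 16016)/3 = (⅓)*13898 = 13898/3 ≈ 4632.7)
(3585 + H)/(J*(-533) + (V - 3447)) = (3585 + 13898/3)/(-5*(-533) + (-8229/5 - 3447)) = 24653/(3*(2665 - 25464/5)) = 24653/(3*(-12139/5)) = (24653/3)*(-5/12139) = -123265/36417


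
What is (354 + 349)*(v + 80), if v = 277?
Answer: 250971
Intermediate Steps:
(354 + 349)*(v + 80) = (354 + 349)*(277 + 80) = 703*357 = 250971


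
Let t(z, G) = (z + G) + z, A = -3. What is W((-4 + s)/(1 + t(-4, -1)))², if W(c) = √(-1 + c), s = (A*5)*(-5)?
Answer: -79/8 ≈ -9.8750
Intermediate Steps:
t(z, G) = G + 2*z (t(z, G) = (G + z) + z = G + 2*z)
s = 75 (s = -3*5*(-5) = -15*(-5) = 75)
W((-4 + s)/(1 + t(-4, -1)))² = (√(-1 + (-4 + 75)/(1 + (-1 + 2*(-4)))))² = (√(-1 + 71/(1 + (-1 - 8))))² = (√(-1 + 71/(1 - 9)))² = (√(-1 + 71/(-8)))² = (√(-1 + 71*(-⅛)))² = (√(-1 - 71/8))² = (√(-79/8))² = (I*√158/4)² = -79/8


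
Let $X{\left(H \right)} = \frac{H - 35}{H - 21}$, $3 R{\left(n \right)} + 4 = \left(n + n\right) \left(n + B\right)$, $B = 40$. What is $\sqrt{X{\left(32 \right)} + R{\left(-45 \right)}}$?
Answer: $\frac{\sqrt{161601}}{33} \approx 12.182$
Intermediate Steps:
$R{\left(n \right)} = - \frac{4}{3} + \frac{2 n \left(40 + n\right)}{3}$ ($R{\left(n \right)} = - \frac{4}{3} + \frac{\left(n + n\right) \left(n + 40\right)}{3} = - \frac{4}{3} + \frac{2 n \left(40 + n\right)}{3}$)
$X{\left(H \right)} = \frac{-35 + H}{-21 + H}$
$\sqrt{X{\left(32 \right)} + R{\left(-45 \right)}} = \sqrt{\frac{-35 + 32}{-21 + 32} + \left(- \frac{4}{3} + \frac{2 \left(-45\right)^{2}}{3} + \frac{80}{3} \left(-45\right)\right)} = \sqrt{\frac{1}{11} \left(-3\right) - - \frac{446}{3}} = \sqrt{- \frac{3}{11} + \frac{446}{3}} = \sqrt{\frac{4897}{33}} = \frac{\sqrt{161601}}{33}$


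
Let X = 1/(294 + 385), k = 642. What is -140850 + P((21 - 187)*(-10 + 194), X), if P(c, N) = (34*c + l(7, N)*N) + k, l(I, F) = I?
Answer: -114334287/97 ≈ -1.1787e+6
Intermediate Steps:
X = 1/679 ≈ 0.0014728
P(c, N) = 642 + 7*N + 34*c (P(c, N) = (34*c + 7*N) + 642 = (7*N + 34*c) + 642 = 642 + 7*N + 34*c)
-140850 + P((21 - 187)*(-10 + 194), X) = -140850 + (642 + 7*(1/679) + 34*((21 - 187)*(-10 + 194))) = -140850 + (642 + 1/97 + 34*(-166*184)) = -140850 + (642 + 1/97 + 34*(-30544)) = -140850 + (642 + 1/97 - 1038496) = -140850 - 100671837/97 = -114334287/97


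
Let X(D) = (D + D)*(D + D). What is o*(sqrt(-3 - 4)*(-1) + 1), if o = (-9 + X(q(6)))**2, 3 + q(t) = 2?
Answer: 25 - 25*I*sqrt(7) ≈ 25.0 - 66.144*I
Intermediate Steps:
q(t) = -1 (q(t) = -3 + 2 = -1)
X(D) = 4*D**2 (X(D) = (2*D)*(2*D) = 4*D**2)
o = 25 (o = (-9 + 4*(-1)**2)**2 = (-9 + 4*1)**2 = (-9 + 4)**2 = (-5)**2 = 25)
o*(sqrt(-3 - 4)*(-1) + 1) = 25*(sqrt(-3 - 4)*(-1) + 1) = 25*(sqrt(-7)*(-1) + 1) = 25*((I*sqrt(7))*(-1) + 1) = 25*(-I*sqrt(7) + 1) = 25*(1 - I*sqrt(7)) = 25 - 25*I*sqrt(7)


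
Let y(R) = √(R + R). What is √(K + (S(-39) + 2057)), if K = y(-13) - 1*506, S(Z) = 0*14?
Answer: √(1551 + I*√26) ≈ 39.383 + 0.06474*I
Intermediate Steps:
S(Z) = 0
y(R) = √2*√R (y(R) = √(2*R) = √2*√R)
K = -506 + I*√26 (K = √2*√(-13) - 1*506 = √2*(I*√13) - 506 = I*√26 - 506 = -506 + I*√26 ≈ -506.0 + 5.099*I)
√(K + (S(-39) + 2057)) = √((-506 + I*√26) + (0 + 2057)) = √((-506 + I*√26) + 2057) = √(1551 + I*√26)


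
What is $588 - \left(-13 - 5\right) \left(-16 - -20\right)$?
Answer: $660$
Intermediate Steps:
$588 - \left(-13 - 5\right) \left(-16 - -20\right) = 588 - - 18 \left(-16 + 20\right) = 588 - \left(-18\right) 4 = 588 - -72 = 588 + 72 = 660$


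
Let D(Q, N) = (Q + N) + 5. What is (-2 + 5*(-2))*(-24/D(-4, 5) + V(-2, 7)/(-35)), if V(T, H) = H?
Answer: 252/5 ≈ 50.400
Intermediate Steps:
D(Q, N) = 5 + N + Q (D(Q, N) = (N + Q) + 5 = 5 + N + Q)
(-2 + 5*(-2))*(-24/D(-4, 5) + V(-2, 7)/(-35)) = (-2 + 5*(-2))*(-24/(5 + 5 - 4) + 7/(-35)) = (-2 - 10)*(-24/6 + 7*(-1/35)) = -12*(-24*1/6 - 1/5) = -12*(-4 - 1/5) = -12*(-21/5) = 252/5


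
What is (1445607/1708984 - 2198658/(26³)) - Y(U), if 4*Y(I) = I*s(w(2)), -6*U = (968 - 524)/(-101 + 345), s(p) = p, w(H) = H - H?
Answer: -466507919355/3754637848 ≈ -124.25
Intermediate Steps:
w(H) = 0
U = -37/122 (U = -(968 - 524)/(6*(-101 + 345)) = -74/244 = -⅙*111/61 = -37/122 ≈ -0.30328)
Y(I) = 0 (Y(I) = (I*0)/4 = (¼)*0 = 0)
(1445607/1708984 - 2198658/(26³)) - Y(U) = (1445607/1708984 - 2198658/(26³)) - 1*0 = (1445607*(1/1708984) - 2198658/17576) + 0 = (1445607/1708984 - 2198658*1/17576) + 0 = (1445607/1708984 - 1099329/8788) + 0 = -466507919355/3754637848 + 0 = -466507919355/3754637848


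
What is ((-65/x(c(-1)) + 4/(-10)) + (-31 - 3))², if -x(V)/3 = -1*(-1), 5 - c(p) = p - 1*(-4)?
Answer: 36481/225 ≈ 162.14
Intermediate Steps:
c(p) = 1 - p (c(p) = 5 - (p - 1*(-4)) = 5 - (p + 4) = 5 - (4 + p) = 5 + (-4 - p) = 1 - p)
x(V) = -3 (x(V) = -(-3)*(-1) = -3*1 = -3)
((-65/x(c(-1)) + 4/(-10)) + (-31 - 3))² = ((-65/(-3) + 4/(-10)) + (-31 - 3))² = ((-65*(-⅓) + 4*(-⅒)) - 34)² = ((65/3 - ⅖) - 34)² = (319/15 - 34)² = (-191/15)² = 36481/225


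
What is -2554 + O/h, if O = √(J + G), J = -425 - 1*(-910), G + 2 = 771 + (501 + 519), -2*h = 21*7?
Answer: -2554 - 2*√2274/147 ≈ -2554.6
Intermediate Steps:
h = -147/2 (h = -21*7/2 = -½*147 = -147/2 ≈ -73.500)
G = 1789 (G = -2 + (771 + (501 + 519)) = -2 + (771 + 1020) = -2 + 1791 = 1789)
J = 485 (J = -425 + 910 = 485)
O = √2274 (O = √(485 + 1789) = √2274 ≈ 47.686)
-2554 + O/h = -2554 + √2274/(-147/2) = -2554 + √2274*(-2/147) = -2554 - 2*√2274/147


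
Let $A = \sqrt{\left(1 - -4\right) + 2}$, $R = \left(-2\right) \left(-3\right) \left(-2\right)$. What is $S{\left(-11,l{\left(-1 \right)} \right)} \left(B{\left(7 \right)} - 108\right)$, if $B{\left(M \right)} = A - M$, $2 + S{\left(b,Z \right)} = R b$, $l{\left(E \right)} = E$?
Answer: $-14950 + 130 \sqrt{7} \approx -14606.0$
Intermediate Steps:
$R = -12$ ($R = 6 \left(-2\right) = -12$)
$S{\left(b,Z \right)} = -2 - 12 b$
$A = \sqrt{7}$ ($A = \sqrt{\left(1 + 4\right) + 2} = \sqrt{5 + 2} = \sqrt{7} \approx 2.6458$)
$B{\left(M \right)} = \sqrt{7} - M$
$S{\left(-11,l{\left(-1 \right)} \right)} \left(B{\left(7 \right)} - 108\right) = \left(-2 - -132\right) \left(\left(\sqrt{7} - 7\right) - 108\right) = \left(-2 + 132\right) \left(\left(\sqrt{7} - 7\right) - 108\right) = 130 \left(\left(-7 + \sqrt{7}\right) - 108\right) = 130 \left(-115 + \sqrt{7}\right) = -14950 + 130 \sqrt{7}$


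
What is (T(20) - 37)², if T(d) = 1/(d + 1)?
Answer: 602176/441 ≈ 1365.5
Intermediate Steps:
T(d) = 1/(1 + d)
(T(20) - 37)² = (1/(1 + 20) - 37)² = (1/21 - 37)² = (-776/21)² = 602176/441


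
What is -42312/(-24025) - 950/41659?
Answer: 1739851858/1000857475 ≈ 1.7384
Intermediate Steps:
-42312/(-24025) - 950/41659 = -42312*(-1/24025) - 950*1/41659 = 42312/24025 - 950/41659 = 1739851858/1000857475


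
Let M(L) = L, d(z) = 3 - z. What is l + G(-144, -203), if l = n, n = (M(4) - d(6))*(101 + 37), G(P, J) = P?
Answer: 822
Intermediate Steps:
n = 966 (n = (4 - (3 - 1*6))*(101 + 37) = (4 - (3 - 6))*138 = (4 - 1*(-3))*138 = (4 + 3)*138 = 7*138 = 966)
l = 966
l + G(-144, -203) = 966 - 144 = 822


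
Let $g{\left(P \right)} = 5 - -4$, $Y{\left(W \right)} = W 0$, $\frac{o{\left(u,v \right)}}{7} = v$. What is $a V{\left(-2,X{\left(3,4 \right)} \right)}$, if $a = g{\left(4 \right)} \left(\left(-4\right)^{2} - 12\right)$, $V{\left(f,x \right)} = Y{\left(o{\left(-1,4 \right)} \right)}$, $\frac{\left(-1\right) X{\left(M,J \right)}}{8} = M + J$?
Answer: $0$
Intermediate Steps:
$o{\left(u,v \right)} = 7 v$
$Y{\left(W \right)} = 0$
$X{\left(M,J \right)} = - 8 J - 8 M$ ($X{\left(M,J \right)} = - 8 \left(M + J\right) = - 8 \left(J + M\right) = - 8 J - 8 M$)
$g{\left(P \right)} = 9$ ($g{\left(P \right)} = 5 + 4 = 9$)
$V{\left(f,x \right)} = 0$
$a = 36$ ($a = 9 \left(\left(-4\right)^{2} - 12\right) = 9 \left(16 - 12\right) = 9 \cdot 4 = 36$)
$a V{\left(-2,X{\left(3,4 \right)} \right)} = 36 \cdot 0 = 0$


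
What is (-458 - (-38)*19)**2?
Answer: 69696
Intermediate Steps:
(-458 - (-38)*19)**2 = (-458 - 1*(-722))**2 = (-458 + 722)**2 = 264**2 = 69696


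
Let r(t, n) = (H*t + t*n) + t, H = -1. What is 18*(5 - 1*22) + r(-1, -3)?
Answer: -303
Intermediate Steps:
r(t, n) = n*t (r(t, n) = (-t + t*n) + t = (-t + n*t) + t = n*t)
18*(5 - 1*22) + r(-1, -3) = 18*(5 - 1*22) - 3*(-1) = 18*(5 - 22) + 3 = 18*(-17) + 3 = -306 + 3 = -303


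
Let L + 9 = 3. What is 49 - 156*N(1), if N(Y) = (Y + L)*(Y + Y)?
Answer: 1609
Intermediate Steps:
L = -6 (L = -9 + 3 = -6)
N(Y) = 2*Y*(-6 + Y) (N(Y) = (Y - 6)*(Y + Y) = (-6 + Y)*(2*Y) = 2*Y*(-6 + Y))
49 - 156*N(1) = 49 - 312*(-6 + 1) = 49 - 312*(-5) = 49 - 156*(-10) = 49 + 1560 = 1609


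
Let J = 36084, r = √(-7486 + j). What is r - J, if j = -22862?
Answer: -36084 + 6*I*√843 ≈ -36084.0 + 174.21*I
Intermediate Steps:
r = 6*I*√843 (r = √(-7486 - 22862) = √(-30348) = 6*I*√843 ≈ 174.21*I)
r - J = 6*I*√843 - 1*36084 = 6*I*√843 - 36084 = -36084 + 6*I*√843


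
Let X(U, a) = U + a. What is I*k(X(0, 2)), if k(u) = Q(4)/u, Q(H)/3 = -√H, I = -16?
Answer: 48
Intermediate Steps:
Q(H) = -3*√H (Q(H) = 3*(-√H) = -3*√H)
k(u) = -6/u (k(u) = (-3*√4)/u = (-3*2)/u = -6/u)
I*k(X(0, 2)) = -(-96)/(0 + 2) = -(-96)/2 = -16*(-3) = 48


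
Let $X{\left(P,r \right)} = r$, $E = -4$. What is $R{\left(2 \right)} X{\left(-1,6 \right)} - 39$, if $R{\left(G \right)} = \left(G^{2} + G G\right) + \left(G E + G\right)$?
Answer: $-27$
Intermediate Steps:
$R{\left(G \right)} = - 3 G + 2 G^{2}$ ($R{\left(G \right)} = \left(G^{2} + G G\right) + \left(G \left(-4\right) + G\right) = \left(G^{2} + G^{2}\right) + \left(- 4 G + G\right) = 2 G^{2} - 3 G = - 3 G + 2 G^{2}$)
$R{\left(2 \right)} X{\left(-1,6 \right)} - 39 = 2 \left(-3 + 2 \cdot 2\right) 6 - 39 = 2 \left(-3 + 4\right) 6 - 39 = 2 \cdot 1 \cdot 6 - 39 = 2 \cdot 6 - 39 = 12 - 39 = -27$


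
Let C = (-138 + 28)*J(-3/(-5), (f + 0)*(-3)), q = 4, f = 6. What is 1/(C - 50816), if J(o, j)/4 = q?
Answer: -1/52576 ≈ -1.9020e-5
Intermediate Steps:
J(o, j) = 16 (J(o, j) = 4*4 = 16)
C = -1760 (C = (-138 + 28)*16 = -110*16 = -1760)
1/(C - 50816) = 1/(-1760 - 50816) = 1/(-52576) = -1/52576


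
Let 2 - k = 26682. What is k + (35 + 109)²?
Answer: -5944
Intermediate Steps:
k = -26680 (k = 2 - 1*26682 = 2 - 26682 = -26680)
k + (35 + 109)² = -26680 + (35 + 109)² = -26680 + 144² = -26680 + 20736 = -5944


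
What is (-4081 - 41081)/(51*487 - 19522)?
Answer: -45162/5315 ≈ -8.4971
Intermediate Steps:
(-4081 - 41081)/(51*487 - 19522) = -45162/(24837 - 19522) = -45162/5315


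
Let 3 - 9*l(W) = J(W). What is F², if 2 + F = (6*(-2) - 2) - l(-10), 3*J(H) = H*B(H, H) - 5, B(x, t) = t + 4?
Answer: 148996/729 ≈ 204.38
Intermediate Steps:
B(x, t) = 4 + t
J(H) = -5/3 + H*(4 + H)/3 (J(H) = (H*(4 + H) - 5)/3 = (-5 + H*(4 + H))/3 = -5/3 + H*(4 + H)/3)
l(W) = 14/27 - W*(4 + W)/27 (l(W) = ⅓ - (-5/3 + W*(4 + W)/3)/9 = ⅓ + (5/27 - W*(4 + W)/27) = 14/27 - W*(4 + W)/27)
F = -386/27 (F = -2 + ((6*(-2) - 2) - (14/27 - 1/27*(-10)*(4 - 10))) = -2 + ((-12 - 2) - (14/27 - 1/27*(-10)*(-6))) = -2 + (-14 - (14/27 - 20/9)) = -2 + (-14 - 1*(-46/27)) = -2 + (-14 + 46/27) = -2 - 332/27 = -386/27 ≈ -14.296)
F² = (-386/27)² = 148996/729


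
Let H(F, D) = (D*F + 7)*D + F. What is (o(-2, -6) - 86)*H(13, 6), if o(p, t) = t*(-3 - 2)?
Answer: -29288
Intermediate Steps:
H(F, D) = F + D*(7 + D*F) (H(F, D) = (7 + D*F)*D + F = D*(7 + D*F) + F = F + D*(7 + D*F))
o(p, t) = -5*t (o(p, t) = t*(-5) = -5*t)
(o(-2, -6) - 86)*H(13, 6) = (-5*(-6) - 86)*(13 + 7*6 + 13*6²) = (30 - 86)*(13 + 42 + 13*36) = -56*(13 + 42 + 468) = -56*523 = -29288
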